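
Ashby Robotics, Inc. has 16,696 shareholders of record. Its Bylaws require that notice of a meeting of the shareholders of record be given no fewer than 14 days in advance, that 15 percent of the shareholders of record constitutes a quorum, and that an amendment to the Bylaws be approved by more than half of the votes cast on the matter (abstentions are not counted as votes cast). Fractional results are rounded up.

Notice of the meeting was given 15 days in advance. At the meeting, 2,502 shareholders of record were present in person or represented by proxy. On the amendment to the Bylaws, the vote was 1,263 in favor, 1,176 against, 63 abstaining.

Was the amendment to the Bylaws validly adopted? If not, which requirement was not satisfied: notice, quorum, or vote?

Notice: 15 days given; 14 required. Satisfied.
Quorum: 15% of 16,696 = 2,504.40, rounded up to 2,505; 2,502 present. Not satisfied.
Vote: requires a majority of the votes cast (2,502 − 63 abstaining = 2,439); a majority of 2439 is 1220, so 1,220 needed; 1,263 in favor. Satisfied.

Invalid — quorum requirement not satisfied.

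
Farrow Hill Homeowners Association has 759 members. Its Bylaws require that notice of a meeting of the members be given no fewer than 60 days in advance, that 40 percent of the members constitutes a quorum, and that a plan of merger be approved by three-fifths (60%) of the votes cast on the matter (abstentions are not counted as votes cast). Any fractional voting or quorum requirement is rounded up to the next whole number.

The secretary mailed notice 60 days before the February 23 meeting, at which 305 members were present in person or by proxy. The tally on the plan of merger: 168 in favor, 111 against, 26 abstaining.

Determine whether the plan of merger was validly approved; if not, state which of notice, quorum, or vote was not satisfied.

Notice: 60 days given; 60 required. Satisfied.
Quorum: 40% of 759 = 303.60, rounded up to 304; 305 present. Satisfied.
Vote: requires three-fifths of the votes cast (305 − 26 abstaining = 279); 3/5 of 279 = 167.40, rounded up to 168, so 168 needed; 168 in favor. Satisfied.

Valid — all requirements satisfied.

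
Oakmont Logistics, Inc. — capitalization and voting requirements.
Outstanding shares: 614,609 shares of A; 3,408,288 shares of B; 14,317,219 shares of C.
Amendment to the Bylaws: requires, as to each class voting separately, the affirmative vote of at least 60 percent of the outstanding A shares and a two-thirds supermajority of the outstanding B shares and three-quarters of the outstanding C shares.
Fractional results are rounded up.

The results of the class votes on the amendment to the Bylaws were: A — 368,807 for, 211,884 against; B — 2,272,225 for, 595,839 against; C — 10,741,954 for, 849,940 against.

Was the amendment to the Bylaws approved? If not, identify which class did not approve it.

A: 3/5 of 614609 = 368765.40, rounded up to 368766; 368,766 required, 368,807 in favor — approved.
B: 2/3 of 3408288 = 2272192; 2,272,192 required, 2,272,225 in favor — approved.
C: 3/4 of 14317219 = 10737914.25, rounded up to 10737915; 10,737,915 required, 10,741,954 in favor — approved.

Approved — every class gave the required vote.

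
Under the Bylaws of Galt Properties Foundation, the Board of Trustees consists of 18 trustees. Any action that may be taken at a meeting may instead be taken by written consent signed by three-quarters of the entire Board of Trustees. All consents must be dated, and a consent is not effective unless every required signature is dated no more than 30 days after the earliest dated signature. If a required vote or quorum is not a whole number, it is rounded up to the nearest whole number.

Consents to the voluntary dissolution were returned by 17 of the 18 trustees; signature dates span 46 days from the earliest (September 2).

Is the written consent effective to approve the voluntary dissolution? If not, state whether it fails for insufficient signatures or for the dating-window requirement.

Signatures required: three-quarters of 18 — 3/4 of 18 = 13.50, rounded up to 14, so 14 needed; 17 signed. Sufficient.
Dating window: the latest signature is 46 days after the earliest; the limit is 30 days. Outside the window.

Not effective — dating-window requirement not satisfied.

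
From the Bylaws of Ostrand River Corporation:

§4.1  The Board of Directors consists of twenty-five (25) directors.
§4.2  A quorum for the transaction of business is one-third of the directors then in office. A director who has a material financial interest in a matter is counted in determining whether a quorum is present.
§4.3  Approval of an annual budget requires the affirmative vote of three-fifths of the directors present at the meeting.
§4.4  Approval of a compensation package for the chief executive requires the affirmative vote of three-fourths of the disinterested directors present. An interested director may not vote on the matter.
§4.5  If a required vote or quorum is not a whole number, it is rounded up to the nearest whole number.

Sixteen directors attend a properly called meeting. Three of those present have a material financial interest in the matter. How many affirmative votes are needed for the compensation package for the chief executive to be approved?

10

The compensation package for the chief executive requires three-fourths of the disinterested directors present (16 − 3 = 13).
3/4 of 13 = 9.75, rounded up to 10.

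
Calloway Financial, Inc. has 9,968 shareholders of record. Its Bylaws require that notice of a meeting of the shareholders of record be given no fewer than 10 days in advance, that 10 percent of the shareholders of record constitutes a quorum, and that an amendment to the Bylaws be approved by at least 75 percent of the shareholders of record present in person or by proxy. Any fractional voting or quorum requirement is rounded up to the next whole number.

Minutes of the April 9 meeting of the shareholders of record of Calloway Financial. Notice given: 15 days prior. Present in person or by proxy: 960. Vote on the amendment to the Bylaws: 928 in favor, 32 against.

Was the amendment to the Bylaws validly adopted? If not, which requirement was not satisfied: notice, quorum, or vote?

Invalid — quorum requirement not satisfied.

Notice: 15 days given; 10 required. Satisfied.
Quorum: 10% of 9,968 = 996.80, rounded up to 997; 960 present. Not satisfied.
Vote: requires three-fourths of those present (960); 3/4 of 960 = 720, so 720 needed; 928 in favor. Satisfied.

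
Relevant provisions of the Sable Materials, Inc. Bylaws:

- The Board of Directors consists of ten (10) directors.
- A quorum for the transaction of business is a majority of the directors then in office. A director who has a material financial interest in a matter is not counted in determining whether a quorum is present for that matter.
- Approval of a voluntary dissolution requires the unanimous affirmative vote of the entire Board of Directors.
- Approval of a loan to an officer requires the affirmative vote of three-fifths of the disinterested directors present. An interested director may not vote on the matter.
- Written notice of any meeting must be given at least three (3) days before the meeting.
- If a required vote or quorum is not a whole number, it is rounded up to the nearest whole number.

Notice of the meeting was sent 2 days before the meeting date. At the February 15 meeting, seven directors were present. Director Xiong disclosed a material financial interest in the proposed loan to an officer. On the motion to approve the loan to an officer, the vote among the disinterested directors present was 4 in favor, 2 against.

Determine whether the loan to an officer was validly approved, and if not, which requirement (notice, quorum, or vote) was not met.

Invalid — notice requirement not satisfied.

Notice: 2 days given; 3 required (2 < 3). Not satisfied.
Quorum: 7 present, but the 1 interested director does not count, leaving 6. Quorum is 6. Satisfied.
Vote: the loan to an officer requires three-fifths of the disinterested directors present (7 − 1 = 6). 3/5 of 6 = 3.60, rounded up to 4, so 4 affirmative votes are needed; 4 voted in favor. Satisfied.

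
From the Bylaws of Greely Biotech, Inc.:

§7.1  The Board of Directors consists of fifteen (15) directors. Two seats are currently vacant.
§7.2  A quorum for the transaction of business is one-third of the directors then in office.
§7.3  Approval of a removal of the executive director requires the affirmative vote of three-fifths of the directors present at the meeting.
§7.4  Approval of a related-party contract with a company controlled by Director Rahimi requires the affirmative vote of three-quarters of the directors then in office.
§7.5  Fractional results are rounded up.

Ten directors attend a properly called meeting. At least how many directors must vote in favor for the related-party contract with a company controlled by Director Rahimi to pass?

The related-party contract with a company controlled by Director Rahimi requires three-fourths of the directors then in office (13).
3/4 of 13 = 9.75, rounded up to 10.

10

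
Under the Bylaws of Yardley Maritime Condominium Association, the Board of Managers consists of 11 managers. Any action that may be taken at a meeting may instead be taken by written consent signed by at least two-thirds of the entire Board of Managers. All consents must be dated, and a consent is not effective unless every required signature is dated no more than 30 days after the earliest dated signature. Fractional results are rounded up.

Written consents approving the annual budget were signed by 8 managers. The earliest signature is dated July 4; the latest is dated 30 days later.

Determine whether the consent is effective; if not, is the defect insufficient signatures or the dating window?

Effective — both the signature and dating-window requirements are satisfied.

Signatures required: at least two-thirds of 11 — 2/3 of 11 = 7.33, rounded up to 8, so 8 needed; 8 signed. Sufficient.
Dating window: the latest signature is 30 days after the earliest; the limit is 30 days. Within the window.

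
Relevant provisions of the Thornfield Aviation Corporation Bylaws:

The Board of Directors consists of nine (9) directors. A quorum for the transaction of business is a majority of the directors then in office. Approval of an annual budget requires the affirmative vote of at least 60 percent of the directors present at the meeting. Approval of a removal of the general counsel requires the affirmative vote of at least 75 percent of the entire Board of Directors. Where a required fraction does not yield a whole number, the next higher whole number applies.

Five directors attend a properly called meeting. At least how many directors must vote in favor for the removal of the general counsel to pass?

The removal of the general counsel requires three-fourths of the entire Board of Directors (9).
3/4 of 9 = 6.75, rounded up to 7.
(Only 5 can vote, so the removal of the general counsel cannot pass at this meeting, but the required vote is still 7.)

7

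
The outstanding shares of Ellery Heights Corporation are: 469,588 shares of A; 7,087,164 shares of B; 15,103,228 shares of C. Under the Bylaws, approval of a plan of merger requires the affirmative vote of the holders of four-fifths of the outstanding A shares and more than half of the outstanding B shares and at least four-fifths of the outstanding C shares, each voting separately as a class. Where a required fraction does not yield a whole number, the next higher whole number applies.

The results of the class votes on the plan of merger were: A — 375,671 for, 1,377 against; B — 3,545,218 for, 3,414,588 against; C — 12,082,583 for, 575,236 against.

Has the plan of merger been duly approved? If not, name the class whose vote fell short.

Approved — every class gave the required vote.

A: 4/5 of 469588 = 375670.40, rounded up to 375671; 375,671 required, 375,671 in favor — approved.
B: a majority of 7087164 is 3543583; 3,543,583 required, 3,545,218 in favor — approved.
C: 4/5 of 15103228 = 12082582.40, rounded up to 12082583; 12,082,583 required, 12,082,583 in favor — approved.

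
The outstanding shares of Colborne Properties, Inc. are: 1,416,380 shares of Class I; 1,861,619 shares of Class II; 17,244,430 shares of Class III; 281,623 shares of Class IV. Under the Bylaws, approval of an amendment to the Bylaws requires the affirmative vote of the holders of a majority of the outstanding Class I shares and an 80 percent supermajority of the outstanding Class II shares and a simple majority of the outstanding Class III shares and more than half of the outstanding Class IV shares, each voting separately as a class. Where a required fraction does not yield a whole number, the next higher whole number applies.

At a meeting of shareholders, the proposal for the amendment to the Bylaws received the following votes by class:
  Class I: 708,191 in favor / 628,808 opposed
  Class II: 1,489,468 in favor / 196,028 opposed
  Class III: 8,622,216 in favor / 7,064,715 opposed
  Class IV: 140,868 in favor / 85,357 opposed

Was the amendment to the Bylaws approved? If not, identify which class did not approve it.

Class I: a majority of 1416380 is 708191; 708,191 required, 708,191 in favor — approved.
Class II: 4/5 of 1861619 = 1489295.20, rounded up to 1489296; 1,489,296 required, 1,489,468 in favor — approved.
Class III: a majority of 17244430 is 8622216; 8,622,216 required, 8,622,216 in favor — approved.
Class IV: a majority of 281623 is 140812; 140,812 required, 140,868 in favor — approved.

Approved — every class gave the required vote.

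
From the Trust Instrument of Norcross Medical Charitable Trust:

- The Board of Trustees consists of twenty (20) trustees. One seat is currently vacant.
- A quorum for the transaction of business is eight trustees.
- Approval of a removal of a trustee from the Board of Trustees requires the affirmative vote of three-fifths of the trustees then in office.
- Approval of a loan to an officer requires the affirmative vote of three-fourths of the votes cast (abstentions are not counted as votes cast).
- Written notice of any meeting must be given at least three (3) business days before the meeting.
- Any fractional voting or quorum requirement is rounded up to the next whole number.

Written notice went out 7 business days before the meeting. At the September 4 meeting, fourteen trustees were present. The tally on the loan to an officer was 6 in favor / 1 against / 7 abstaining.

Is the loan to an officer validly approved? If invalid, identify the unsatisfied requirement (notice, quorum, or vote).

Valid — all requirements satisfied.

Notice: 7 business days given; 3 required (7 ≥ 3). Satisfied.
Quorum: 14 present; quorum is 8. Satisfied.
Vote: the loan to an officer requires three-fourths of the votes cast (14 present − 7 abstaining = 7). 3/4 of 7 = 5.25, rounded up to 6, so 6 affirmative votes are needed; 6 voted in favor. Satisfied.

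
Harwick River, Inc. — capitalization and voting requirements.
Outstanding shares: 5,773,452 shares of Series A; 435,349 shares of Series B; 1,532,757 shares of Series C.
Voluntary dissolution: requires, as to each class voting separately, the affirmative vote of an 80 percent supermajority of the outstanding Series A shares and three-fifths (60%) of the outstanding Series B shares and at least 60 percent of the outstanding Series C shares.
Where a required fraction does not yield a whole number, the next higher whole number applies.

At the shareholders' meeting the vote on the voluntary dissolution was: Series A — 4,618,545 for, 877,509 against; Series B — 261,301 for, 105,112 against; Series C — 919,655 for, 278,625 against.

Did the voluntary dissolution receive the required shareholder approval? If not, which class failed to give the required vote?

Series A: 4/5 of 5773452 = 4618761.60, rounded up to 4618762; 4,618,762 required, 4,618,545 in favor — not approved.
Series B: 3/5 of 435349 = 261209.40, rounded up to 261210; 261,210 required, 261,301 in favor — approved.
Series C: 3/5 of 1532757 = 919654.20, rounded up to 919655; 919,655 required, 919,655 in favor — approved.

Not approved — the Series A shares did not give the required vote.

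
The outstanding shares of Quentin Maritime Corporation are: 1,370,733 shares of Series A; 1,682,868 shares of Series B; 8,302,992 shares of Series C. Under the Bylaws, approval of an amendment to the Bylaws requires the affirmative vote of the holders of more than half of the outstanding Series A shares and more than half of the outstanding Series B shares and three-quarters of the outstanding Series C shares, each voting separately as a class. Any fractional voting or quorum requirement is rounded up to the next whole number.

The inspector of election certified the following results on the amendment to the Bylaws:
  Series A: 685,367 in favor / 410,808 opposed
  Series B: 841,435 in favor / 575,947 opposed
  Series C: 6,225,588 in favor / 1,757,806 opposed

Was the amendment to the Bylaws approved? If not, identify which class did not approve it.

Not approved — the Series C shares did not give the required vote.

Series A: a majority of 1370733 is 685367; 685,367 required, 685,367 in favor — approved.
Series B: a majority of 1682868 is 841435; 841,435 required, 841,435 in favor — approved.
Series C: 3/4 of 8302992 = 6227244; 6,227,244 required, 6,225,588 in favor — not approved.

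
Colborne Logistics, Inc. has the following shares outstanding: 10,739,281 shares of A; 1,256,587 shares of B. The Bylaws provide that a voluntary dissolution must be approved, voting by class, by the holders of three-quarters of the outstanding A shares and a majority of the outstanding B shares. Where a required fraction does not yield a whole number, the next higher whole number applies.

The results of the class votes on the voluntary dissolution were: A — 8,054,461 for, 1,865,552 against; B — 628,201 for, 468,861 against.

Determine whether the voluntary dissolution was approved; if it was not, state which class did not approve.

A: 3/4 of 10739281 = 8054460.75, rounded up to 8054461; 8,054,461 required, 8,054,461 in favor — approved.
B: a majority of 1256587 is 628294; 628,294 required, 628,201 in favor — not approved.

Not approved — the B shares did not give the required vote.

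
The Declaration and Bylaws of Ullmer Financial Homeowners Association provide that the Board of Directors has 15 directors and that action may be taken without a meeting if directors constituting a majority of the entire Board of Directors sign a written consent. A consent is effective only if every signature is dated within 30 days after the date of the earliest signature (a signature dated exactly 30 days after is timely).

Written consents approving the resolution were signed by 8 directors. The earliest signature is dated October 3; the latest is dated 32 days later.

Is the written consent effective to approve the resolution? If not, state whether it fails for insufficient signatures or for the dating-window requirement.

Not effective — dating-window requirement not satisfied.

Signatures required: a majority of 15 — a majority of 15 is 8, so 8 needed; 8 signed. Sufficient.
Dating window: the latest signature is 32 days after the earliest; the limit is 30 days. Outside the window.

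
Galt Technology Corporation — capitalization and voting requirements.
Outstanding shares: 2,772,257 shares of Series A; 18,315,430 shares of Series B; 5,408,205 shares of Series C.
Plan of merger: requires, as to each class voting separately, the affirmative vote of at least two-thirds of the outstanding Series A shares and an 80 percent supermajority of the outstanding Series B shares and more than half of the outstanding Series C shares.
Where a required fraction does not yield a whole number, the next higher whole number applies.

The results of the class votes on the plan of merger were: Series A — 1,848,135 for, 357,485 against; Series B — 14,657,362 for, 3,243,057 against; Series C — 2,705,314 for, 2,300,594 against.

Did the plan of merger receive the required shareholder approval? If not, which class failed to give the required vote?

Not approved — the Series A shares did not give the required vote.

Series A: 2/3 of 2772257 = 1848171.33, rounded up to 1848172; 1,848,172 required, 1,848,135 in favor — not approved.
Series B: 4/5 of 18315430 = 14652344; 14,652,344 required, 14,657,362 in favor — approved.
Series C: a majority of 5408205 is 2704103; 2,704,103 required, 2,705,314 in favor — approved.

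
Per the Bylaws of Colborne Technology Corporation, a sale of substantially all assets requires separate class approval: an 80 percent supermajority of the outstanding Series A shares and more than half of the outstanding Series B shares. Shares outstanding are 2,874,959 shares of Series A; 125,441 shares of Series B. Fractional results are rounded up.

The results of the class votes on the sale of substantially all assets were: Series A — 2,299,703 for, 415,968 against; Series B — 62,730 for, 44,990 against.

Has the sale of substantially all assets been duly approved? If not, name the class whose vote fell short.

Not approved — the Series A shares did not give the required vote.

Series A: 4/5 of 2874959 = 2299967.20, rounded up to 2299968; 2,299,968 required, 2,299,703 in favor — not approved.
Series B: a majority of 125441 is 62721; 62,721 required, 62,730 in favor — approved.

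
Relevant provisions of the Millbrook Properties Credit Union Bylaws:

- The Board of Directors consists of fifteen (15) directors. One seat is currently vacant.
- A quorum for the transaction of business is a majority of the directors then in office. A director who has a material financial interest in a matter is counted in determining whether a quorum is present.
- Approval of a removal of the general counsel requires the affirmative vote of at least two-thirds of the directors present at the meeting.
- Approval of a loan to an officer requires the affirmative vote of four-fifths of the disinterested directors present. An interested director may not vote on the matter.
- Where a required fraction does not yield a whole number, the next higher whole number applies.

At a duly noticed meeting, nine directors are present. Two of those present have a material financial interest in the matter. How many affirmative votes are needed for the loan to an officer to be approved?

The loan to an officer requires four-fifths of the disinterested directors present (9 − 2 = 7).
4/5 of 7 = 5.60, rounded up to 6.

6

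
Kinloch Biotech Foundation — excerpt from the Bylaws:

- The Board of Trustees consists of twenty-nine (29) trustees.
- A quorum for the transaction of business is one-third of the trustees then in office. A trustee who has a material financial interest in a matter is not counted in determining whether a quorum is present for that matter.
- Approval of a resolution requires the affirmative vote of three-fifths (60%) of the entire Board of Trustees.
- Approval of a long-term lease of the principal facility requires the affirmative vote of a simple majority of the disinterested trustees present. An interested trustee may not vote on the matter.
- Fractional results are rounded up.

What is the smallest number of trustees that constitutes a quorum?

1/3 of 29 = 9.67, rounded up to 10.

10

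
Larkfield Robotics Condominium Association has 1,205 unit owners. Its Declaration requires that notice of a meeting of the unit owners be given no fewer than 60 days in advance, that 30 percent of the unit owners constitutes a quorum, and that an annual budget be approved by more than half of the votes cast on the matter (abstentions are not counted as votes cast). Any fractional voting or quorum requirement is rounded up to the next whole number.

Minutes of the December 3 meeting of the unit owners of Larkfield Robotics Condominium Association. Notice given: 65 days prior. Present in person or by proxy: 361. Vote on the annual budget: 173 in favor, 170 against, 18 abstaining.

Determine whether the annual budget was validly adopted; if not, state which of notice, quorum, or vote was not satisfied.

Notice: 65 days given; 60 required. Satisfied.
Quorum: 30% of 1,205 = 361.50, rounded up to 362; 361 present. Not satisfied.
Vote: requires a majority of the votes cast (361 − 18 abstaining = 343); a majority of 343 is 172, so 172 needed; 173 in favor. Satisfied.

Invalid — quorum requirement not satisfied.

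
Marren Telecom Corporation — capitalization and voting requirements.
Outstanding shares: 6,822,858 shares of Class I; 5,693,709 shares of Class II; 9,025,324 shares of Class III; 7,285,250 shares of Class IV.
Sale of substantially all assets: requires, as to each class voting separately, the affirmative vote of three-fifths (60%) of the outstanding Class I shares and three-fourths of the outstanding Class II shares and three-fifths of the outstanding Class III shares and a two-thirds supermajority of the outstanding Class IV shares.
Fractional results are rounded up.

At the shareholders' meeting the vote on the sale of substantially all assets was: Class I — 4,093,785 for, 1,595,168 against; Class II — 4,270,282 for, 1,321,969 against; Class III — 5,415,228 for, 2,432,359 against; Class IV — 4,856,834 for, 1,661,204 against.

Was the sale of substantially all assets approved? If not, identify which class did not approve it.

Approved — every class gave the required vote.

Class I: 3/5 of 6822858 = 4093714.80, rounded up to 4093715; 4,093,715 required, 4,093,785 in favor — approved.
Class II: 3/4 of 5693709 = 4270281.75, rounded up to 4270282; 4,270,282 required, 4,270,282 in favor — approved.
Class III: 3/5 of 9025324 = 5415194.40, rounded up to 5415195; 5,415,195 required, 5,415,228 in favor — approved.
Class IV: 2/3 of 7285250 = 4856833.33, rounded up to 4856834; 4,856,834 required, 4,856,834 in favor — approved.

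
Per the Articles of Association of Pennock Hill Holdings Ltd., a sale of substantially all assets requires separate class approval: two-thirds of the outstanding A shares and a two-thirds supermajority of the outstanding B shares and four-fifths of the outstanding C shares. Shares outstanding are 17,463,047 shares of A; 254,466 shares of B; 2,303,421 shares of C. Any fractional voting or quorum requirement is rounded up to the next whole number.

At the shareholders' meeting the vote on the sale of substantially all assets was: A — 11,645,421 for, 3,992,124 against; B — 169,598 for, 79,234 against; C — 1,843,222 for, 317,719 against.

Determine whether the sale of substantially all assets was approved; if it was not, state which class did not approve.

Not approved — the B shares did not give the required vote.

A: 2/3 of 17463047 = 11642031.33, rounded up to 11642032; 11,642,032 required, 11,645,421 in favor — approved.
B: 2/3 of 254466 = 169644; 169,644 required, 169,598 in favor — not approved.
C: 4/5 of 2303421 = 1842736.80, rounded up to 1842737; 1,842,737 required, 1,843,222 in favor — approved.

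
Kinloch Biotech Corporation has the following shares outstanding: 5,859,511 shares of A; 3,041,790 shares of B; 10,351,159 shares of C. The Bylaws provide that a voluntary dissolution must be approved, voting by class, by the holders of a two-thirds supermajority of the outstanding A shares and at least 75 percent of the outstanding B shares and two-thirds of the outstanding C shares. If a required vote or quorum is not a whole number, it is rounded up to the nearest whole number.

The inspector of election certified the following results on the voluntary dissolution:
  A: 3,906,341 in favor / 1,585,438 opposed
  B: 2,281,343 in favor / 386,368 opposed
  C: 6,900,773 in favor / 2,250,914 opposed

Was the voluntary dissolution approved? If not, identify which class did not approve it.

Approved — every class gave the required vote.

A: 2/3 of 5859511 = 3906340.67, rounded up to 3906341; 3,906,341 required, 3,906,341 in favor — approved.
B: 3/4 of 3041790 = 2281342.50, rounded up to 2281343; 2,281,343 required, 2,281,343 in favor — approved.
C: 2/3 of 10351159 = 6900772.67, rounded up to 6900773; 6,900,773 required, 6,900,773 in favor — approved.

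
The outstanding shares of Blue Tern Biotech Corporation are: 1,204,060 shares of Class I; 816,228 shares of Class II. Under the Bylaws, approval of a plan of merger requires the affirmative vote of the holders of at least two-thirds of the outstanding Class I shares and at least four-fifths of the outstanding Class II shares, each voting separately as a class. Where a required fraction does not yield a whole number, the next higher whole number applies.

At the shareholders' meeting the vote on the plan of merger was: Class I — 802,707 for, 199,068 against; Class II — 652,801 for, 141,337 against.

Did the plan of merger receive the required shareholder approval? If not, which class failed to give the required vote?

Not approved — the Class II shares did not give the required vote.

Class I: 2/3 of 1204060 = 802706.67, rounded up to 802707; 802,707 required, 802,707 in favor — approved.
Class II: 4/5 of 816228 = 652982.40, rounded up to 652983; 652,983 required, 652,801 in favor — not approved.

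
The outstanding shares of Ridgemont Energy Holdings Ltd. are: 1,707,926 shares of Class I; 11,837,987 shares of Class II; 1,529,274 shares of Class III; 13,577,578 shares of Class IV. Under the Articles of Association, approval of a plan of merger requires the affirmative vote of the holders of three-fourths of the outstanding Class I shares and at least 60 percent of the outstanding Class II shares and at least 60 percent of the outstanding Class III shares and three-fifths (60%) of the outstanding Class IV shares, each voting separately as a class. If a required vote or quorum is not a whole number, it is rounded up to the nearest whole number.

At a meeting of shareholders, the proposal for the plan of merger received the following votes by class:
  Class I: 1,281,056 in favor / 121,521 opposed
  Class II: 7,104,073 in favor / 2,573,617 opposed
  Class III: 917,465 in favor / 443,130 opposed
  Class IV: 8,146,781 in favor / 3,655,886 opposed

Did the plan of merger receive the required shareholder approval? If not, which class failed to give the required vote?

Not approved — the Class III shares did not give the required vote.

Class I: 3/4 of 1707926 = 1280944.50, rounded up to 1280945; 1,280,945 required, 1,281,056 in favor — approved.
Class II: 3/5 of 11837987 = 7102792.20, rounded up to 7102793; 7,102,793 required, 7,104,073 in favor — approved.
Class III: 3/5 of 1529274 = 917564.40, rounded up to 917565; 917,565 required, 917,465 in favor — not approved.
Class IV: 3/5 of 13577578 = 8146546.80, rounded up to 8146547; 8,146,547 required, 8,146,781 in favor — approved.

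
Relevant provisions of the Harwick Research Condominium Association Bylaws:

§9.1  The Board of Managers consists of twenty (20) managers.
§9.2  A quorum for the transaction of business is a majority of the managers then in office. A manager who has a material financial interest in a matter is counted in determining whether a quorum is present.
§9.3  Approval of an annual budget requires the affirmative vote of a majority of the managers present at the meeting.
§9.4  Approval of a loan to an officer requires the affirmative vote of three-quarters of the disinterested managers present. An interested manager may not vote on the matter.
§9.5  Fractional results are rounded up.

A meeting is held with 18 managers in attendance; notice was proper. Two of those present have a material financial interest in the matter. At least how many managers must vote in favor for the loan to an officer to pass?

12

The loan to an officer requires three-fourths of the disinterested managers present (18 − 2 = 16).
3/4 of 16 = 12.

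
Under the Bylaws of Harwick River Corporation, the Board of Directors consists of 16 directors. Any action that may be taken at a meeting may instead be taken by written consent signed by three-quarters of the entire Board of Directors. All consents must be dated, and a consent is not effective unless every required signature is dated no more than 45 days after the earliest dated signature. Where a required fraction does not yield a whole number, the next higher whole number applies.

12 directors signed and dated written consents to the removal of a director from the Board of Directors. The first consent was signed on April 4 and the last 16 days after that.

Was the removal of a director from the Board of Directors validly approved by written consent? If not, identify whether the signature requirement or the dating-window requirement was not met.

Signatures required: three-quarters of 16 — 3/4 of 16 = 12, so 12 needed; 12 signed. Sufficient.
Dating window: the latest signature is 16 days after the earliest; the limit is 45 days. Within the window.

Effective — both the signature and dating-window requirements are satisfied.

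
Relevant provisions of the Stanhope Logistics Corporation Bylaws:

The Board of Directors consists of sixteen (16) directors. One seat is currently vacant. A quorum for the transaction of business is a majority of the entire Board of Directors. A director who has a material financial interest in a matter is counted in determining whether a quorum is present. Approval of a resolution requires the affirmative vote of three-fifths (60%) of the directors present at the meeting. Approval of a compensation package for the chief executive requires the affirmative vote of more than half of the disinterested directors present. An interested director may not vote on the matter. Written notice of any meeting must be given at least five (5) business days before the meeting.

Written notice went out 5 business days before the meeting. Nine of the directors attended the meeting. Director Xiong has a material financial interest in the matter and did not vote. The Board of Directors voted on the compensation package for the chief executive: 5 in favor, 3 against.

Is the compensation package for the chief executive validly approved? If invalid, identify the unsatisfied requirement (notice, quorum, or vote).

Notice: 5 business days given; 5 required (5 ≥ 5). Satisfied.
Quorum: 9 present (interested directors count toward quorum); quorum is 9. Satisfied.
Vote: the compensation package for the chief executive requires a majority of the disinterested directors present (9 − 1 = 8). A majority of 8 is 5, so 5 affirmative votes are needed; 5 voted in favor. Satisfied.

Valid — all requirements satisfied.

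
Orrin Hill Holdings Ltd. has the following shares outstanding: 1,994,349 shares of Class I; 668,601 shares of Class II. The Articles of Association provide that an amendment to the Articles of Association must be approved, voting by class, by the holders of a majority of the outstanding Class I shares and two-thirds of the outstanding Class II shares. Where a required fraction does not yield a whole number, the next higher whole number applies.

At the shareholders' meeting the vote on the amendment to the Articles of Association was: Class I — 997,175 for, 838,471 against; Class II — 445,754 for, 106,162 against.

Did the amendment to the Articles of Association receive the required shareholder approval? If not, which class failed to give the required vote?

Class I: a majority of 1994349 is 997175; 997,175 required, 997,175 in favor — approved.
Class II: 2/3 of 668601 = 445734; 445,734 required, 445,754 in favor — approved.

Approved — every class gave the required vote.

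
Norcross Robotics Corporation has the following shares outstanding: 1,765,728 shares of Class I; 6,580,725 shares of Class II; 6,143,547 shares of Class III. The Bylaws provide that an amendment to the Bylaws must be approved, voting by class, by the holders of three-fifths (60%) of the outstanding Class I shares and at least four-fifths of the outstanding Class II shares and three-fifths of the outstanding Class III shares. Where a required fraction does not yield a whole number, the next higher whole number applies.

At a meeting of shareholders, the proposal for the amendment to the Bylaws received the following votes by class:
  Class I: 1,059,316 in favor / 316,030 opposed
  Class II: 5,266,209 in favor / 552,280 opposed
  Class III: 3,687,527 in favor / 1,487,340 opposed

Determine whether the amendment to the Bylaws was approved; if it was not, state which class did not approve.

Class I: 3/5 of 1765728 = 1059436.80, rounded up to 1059437; 1,059,437 required, 1,059,316 in favor — not approved.
Class II: 4/5 of 6580725 = 5264580; 5,264,580 required, 5,266,209 in favor — approved.
Class III: 3/5 of 6143547 = 3686128.20, rounded up to 3686129; 3,686,129 required, 3,687,527 in favor — approved.

Not approved — the Class I shares did not give the required vote.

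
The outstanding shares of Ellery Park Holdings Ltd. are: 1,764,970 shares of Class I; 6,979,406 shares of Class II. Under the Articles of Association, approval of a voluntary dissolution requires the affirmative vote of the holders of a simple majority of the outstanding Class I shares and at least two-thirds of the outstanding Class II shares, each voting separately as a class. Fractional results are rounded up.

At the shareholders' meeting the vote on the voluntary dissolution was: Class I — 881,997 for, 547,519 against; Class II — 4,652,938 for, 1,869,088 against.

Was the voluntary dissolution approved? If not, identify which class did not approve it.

Not approved — the Class I shares did not give the required vote.

Class I: a majority of 1764970 is 882486; 882,486 required, 881,997 in favor — not approved.
Class II: 2/3 of 6979406 = 4652937.33, rounded up to 4652938; 4,652,938 required, 4,652,938 in favor — approved.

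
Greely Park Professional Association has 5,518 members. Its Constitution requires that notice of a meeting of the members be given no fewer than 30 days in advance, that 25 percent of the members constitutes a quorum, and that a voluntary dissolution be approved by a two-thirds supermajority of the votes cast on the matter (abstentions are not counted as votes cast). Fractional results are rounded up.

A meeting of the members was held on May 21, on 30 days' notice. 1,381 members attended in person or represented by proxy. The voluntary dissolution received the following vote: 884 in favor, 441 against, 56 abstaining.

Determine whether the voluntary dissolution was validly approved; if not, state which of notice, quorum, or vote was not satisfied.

Valid — all requirements satisfied.

Notice: 30 days given; 30 required. Satisfied.
Quorum: 25% of 5,518 = 1,379.50, rounded up to 1,380; 1,381 present. Satisfied.
Vote: requires two-thirds of the votes cast (1,381 − 56 abstaining = 1,325); 2/3 of 1325 = 883.33, rounded up to 884, so 884 needed; 884 in favor. Satisfied.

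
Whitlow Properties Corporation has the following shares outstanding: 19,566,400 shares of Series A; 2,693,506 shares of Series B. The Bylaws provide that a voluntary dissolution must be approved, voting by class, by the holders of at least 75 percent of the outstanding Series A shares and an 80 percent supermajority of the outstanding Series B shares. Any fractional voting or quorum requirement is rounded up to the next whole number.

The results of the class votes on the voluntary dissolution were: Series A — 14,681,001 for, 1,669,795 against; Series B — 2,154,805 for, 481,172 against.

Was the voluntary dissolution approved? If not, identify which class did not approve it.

Series A: 3/4 of 19566400 = 14674800; 14,674,800 required, 14,681,001 in favor — approved.
Series B: 4/5 of 2693506 = 2154804.80, rounded up to 2154805; 2,154,805 required, 2,154,805 in favor — approved.

Approved — every class gave the required vote.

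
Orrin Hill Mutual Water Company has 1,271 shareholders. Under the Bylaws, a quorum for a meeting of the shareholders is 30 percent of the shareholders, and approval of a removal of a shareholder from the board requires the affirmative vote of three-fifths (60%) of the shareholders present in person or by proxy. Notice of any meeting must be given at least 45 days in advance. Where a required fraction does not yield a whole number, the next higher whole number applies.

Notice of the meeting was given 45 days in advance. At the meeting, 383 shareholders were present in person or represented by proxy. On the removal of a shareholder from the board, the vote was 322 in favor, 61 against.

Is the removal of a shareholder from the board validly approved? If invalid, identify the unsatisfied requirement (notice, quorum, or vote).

Notice: 45 days given; 45 required. Satisfied.
Quorum: 30% of 1,271 = 381.30, rounded up to 382; 383 present. Satisfied.
Vote: requires three-fifths of those present (383); 3/5 of 383 = 229.80, rounded up to 230, so 230 needed; 322 in favor. Satisfied.

Valid — all requirements satisfied.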